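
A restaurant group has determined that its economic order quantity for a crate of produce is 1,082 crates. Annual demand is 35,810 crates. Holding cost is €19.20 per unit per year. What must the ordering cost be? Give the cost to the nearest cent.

Invert the EOQ relation Q*² = 2DS/H.
From Q* = √(2DS/H): S = Q*²H / (2D) = 1,082² × 19.2 / (2 × 35,810) = 313.8495.

S ≈ €313.85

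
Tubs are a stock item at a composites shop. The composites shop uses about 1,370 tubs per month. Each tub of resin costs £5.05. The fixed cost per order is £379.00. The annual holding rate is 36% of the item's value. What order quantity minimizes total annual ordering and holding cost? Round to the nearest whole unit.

Q* ≈ 2,618 tubs

Annual demand D = 1,370 × 12 = 16,440.
Holding cost H = 0.36 × £5.05 = £1.8180 per unit per year.
EOQ = √(2DS / H) = √(2 × 16,440 × 379 / 1.818).
= √(12,461,520 / 1.818) = √6,854,521.4521 ≈ 2618.114.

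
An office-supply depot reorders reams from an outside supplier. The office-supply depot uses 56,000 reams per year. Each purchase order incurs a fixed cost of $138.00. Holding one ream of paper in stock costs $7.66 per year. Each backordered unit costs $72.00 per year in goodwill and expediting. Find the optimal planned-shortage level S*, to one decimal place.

With planned backorders, Q* = √(2DS/H) · √((H+B)/B).
√(2DS/H) = √(2 × 56,000 × 138 / 7.66) = 1420.477.
√((H+B)/B) = √((7.66+72)/72) = 1.0519.
Q* ≈ 1494.129.
S* = Q* · H/(H+B) = 1494.129 × 7.66/79.66 ≈ 143.673.

S* ≈ 143.7 reams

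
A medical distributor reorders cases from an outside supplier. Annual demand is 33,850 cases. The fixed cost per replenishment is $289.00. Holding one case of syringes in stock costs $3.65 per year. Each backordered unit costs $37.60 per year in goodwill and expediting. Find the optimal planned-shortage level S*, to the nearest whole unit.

S* ≈ 215 cases

With planned backorders, Q* = √(2DS/H) · √((H+B)/B).
√(2DS/H) = √(2 × 33,850 × 289 / 3.65) = 2315.244.
√((H+B)/B) = √((3.65+37.6)/37.6) = 1.0474.
Q* ≈ 2425.018.
S* = Q* · H/(H+B) = 2425.018 × 3.65/41.25 ≈ 214.577.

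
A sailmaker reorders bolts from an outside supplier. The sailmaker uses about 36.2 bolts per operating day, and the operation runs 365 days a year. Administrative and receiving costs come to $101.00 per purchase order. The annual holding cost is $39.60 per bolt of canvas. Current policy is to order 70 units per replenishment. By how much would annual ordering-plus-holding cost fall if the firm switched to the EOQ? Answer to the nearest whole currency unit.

Annual demand D = 36.2 × 365 = 13,213.
EOQ = √(2DS/H) = √(2 × 13,213 × 101 / 39.6) ≈ 259.61.
Cost at Q* = (D/Q*)S + (Q*/2)H = √(2DSH) ≈ $10,280.73.
Cost at Q = 70: (13,213/70)×101 + (70/2)×39.6 = $19,064.47 + $1,386.00 = $20,450.47.
Excess = $20,450.47 − $10,280.73 = $10,169.74.

Extra cost ≈ $10,170 per year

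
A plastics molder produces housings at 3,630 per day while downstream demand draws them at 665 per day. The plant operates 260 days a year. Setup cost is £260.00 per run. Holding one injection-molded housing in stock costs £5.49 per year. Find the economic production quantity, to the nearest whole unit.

Q* ≈ 4,478 housings

Annual demand D = 665 × 260 = 172,900.
Production build-up factor (1 − d/p) = 1 − 665/3,630 = 0.8168.
Q* = √(2DS / (H(1 − d/p))) = √(2 × 172,900 × 260 / (5.49 × 0.8168)).
= √(89,908,000 / 4.4843) ≈ 4477.689.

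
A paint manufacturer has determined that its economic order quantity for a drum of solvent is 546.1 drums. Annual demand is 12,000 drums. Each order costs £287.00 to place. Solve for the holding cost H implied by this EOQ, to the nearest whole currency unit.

Squaring Q* = √(2DS/H) gives Q*² = 2DS/H.
From Q* = √(2DS/H): H = 2DS / Q*² = 2 × 12,000 × 287 / 546.1² = 23.0966.

H ≈ £23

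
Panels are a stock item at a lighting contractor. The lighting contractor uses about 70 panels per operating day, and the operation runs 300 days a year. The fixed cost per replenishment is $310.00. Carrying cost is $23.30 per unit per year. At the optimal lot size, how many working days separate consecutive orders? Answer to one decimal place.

T ≈ 10.7 days

Annual demand D = 70 × 300 = 21,000.
The optimal lot size = √(2DS/H) = √(2 × 21,000 × 310 / 23.3) ≈ 747.53.
Cycle time = Q*/D × 300 = 747.53 / 21,000 × 300 ≈ 10.679 days.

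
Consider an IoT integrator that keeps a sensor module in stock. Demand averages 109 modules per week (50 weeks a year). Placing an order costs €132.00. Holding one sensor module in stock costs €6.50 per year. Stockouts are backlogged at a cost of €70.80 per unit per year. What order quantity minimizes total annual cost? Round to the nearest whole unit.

Q* ≈ 492 modules

Annual demand D = 109 × 50 = 5,450.
With planned backorders, Q* = √(2DS/H) · √((H+B)/B).
√(2DS/H) = √(2 × 5,450 × 132 / 6.5) = 470.483.
√((H+B)/B) = √((6.5+70.8)/70.8) = 1.0449.
Q* ≈ 491.605.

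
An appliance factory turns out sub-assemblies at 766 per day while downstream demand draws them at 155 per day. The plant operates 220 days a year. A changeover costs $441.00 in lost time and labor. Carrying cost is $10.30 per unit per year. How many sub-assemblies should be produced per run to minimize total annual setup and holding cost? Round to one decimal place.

Annual demand D = 155 × 220 = 34,100.
Production build-up factor (1 − d/p) = 1 − 155/766 = 0.7977.
Q* = √(2DS / (H(1 − d/p))) = √(2 × 34,100 × 441 / (10.3 × 0.7977)).
= √(30,076,200 / 8.2158) ≈ 1913.316.

Q* ≈ 1,913.3 sub-assemblies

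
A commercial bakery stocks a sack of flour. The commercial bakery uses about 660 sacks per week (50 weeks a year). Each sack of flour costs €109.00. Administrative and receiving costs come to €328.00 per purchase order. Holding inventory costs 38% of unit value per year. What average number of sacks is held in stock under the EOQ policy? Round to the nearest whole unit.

Average inventory ≈ 361 sacks

Annual demand D = 660 × 50 = 33,000.
Holding cost H = 0.38 × €109.00 = €41.4200 per unit per year.
Q* = √(2DS/H) = √(2 × 33,000 × 328 / 41.42) ≈ 722.94.
Average inventory = Q*/2 ≈ 722.94 / 2 = 361.471.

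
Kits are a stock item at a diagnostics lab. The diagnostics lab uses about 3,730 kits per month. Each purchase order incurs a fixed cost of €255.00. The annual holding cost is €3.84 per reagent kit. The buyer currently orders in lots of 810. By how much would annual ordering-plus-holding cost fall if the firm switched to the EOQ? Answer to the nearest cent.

Extra cost ≈ €6,283.73 per year

Annual demand D = 3,730 × 12 = 44,760.
EOQ = √(2DS/H) = √(2 × 44,760 × 255 / 3.84) ≈ 2438.17.
Cost at Q* = (D/Q*)S + (Q*/2)H = √(2DSH) ≈ €9,362.58.
Cost at Q = 810: (44,760/810)×255 + (810/2)×3.84 = €14,091.11 + €1,555.20 = €15,646.31.
Excess = €15,646.31 − €9,362.58 = €6,283.73.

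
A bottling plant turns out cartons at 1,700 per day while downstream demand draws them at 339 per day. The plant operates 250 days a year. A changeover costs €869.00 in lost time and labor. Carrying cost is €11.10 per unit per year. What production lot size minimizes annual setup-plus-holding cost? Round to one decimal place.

Annual demand D = 339 × 250 = 84,750.
Production build-up factor (1 − d/p) = 1 − 339/1,700 = 0.8006.
Q* = √(2DS / (H(1 − d/p))) = √(2 × 84,750 × 869 / (11.1 × 0.8006)).
= √(147,295,500 / 8.8865) ≈ 4071.258.

Q* ≈ 4,071.3 cartons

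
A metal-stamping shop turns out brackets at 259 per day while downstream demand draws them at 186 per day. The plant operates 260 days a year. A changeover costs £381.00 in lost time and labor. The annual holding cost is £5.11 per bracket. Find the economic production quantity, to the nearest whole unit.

Annual demand D = 186 × 260 = 48,360.
Production build-up factor (1 − d/p) = 1 − 186/259 = 0.2819.
Q* = √(2DS / (H(1 − d/p))) = √(2 × 48,360 × 381 / (5.11 × 0.2819)).
= √(36,850,320 / 1.4403) ≈ 5058.231.

Q* ≈ 5,058 brackets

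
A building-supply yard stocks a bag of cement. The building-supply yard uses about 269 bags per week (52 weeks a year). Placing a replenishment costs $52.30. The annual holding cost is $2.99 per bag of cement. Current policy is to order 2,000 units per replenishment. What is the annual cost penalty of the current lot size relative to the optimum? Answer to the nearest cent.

Annual demand D = 269 × 52 = 13,988.
EOQ = √(2DS/H) = √(2 × 13,988 × 52.3 / 2.99) ≈ 699.53.
Cost at Q* = (D/Q*)S + (Q*/2)H = √(2DSH) ≈ $2,091.60.
Cost at Q = 2,000: (13,988/2,000)×52.3 + (2,000/2)×2.99 = $365.79 + $2,990.00 = $3,355.79.
Excess = $3,355.79 − $2,091.60 = $1,264.18.

Extra cost ≈ $1,264.18 per year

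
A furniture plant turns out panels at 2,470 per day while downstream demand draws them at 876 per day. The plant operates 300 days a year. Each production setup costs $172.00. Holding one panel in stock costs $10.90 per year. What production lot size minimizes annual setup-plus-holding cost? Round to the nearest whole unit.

Annual demand D = 876 × 300 = 262,800.
Production build-up factor (1 − d/p) = 1 − 876/2,470 = 0.6453.
Q* = √(2DS / (H(1 − d/p))) = √(2 × 262,800 × 172 / (10.9 × 0.6453)).
= √(90,403,200 / 7.0343) ≈ 3584.949.

Q* ≈ 3,585 panels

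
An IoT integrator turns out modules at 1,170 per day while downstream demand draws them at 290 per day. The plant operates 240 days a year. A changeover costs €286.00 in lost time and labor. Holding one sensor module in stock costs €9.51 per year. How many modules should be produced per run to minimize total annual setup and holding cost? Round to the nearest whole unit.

Annual demand D = 290 × 240 = 69,600.
Production build-up factor (1 − d/p) = 1 − 290/1,170 = 0.7521.
Q* = √(2DS / (H(1 − d/p))) = √(2 × 69,600 × 286 / (9.51 × 0.7521)).
= √(39,811,200 / 7.1528) ≈ 2359.196.

Q* ≈ 2,359 modules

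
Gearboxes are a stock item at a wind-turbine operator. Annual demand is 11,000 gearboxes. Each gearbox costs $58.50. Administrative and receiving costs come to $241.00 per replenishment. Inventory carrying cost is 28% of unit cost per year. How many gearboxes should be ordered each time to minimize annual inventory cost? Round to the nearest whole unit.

Holding cost H = 0.28 × $58.50 = $16.3800 per unit per year.
EOQ = √(2DS / H) = √(2 × 11,000 × 241 / 16.38).
= √(5,302,000 / 16.38) = √323,687.4237 ≈ 568.935.

Q* ≈ 569 gearboxes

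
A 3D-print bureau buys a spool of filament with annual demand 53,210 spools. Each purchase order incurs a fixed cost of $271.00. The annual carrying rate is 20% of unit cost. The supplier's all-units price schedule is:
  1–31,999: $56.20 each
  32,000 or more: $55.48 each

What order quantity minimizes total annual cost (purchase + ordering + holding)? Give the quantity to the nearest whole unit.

Holding cost per unit per year at price C is H = 0.20·C.
For each price level, check whether its EOQ is feasible; otherwise the best quantity at that price is the breakpoint.
EOQ at $56.20 = 1601.8 (feasible in tier 1): TC = 53,210×$56.20 + (53,210/1601.8)×271 + (1601.8/2)×0.20×$56.20 = $3,008,406.43.
EOQ at $55.48 = 1612.2 < 32000, so use break Q=32000: TC = 53,210×$55.48 + (53,210/32000.0)×271 + (32000.0/2)×0.20×$55.48 = $3,130,077.42.
Lowest total cost is $3,008,406.43 at Q = 1601.8.

Q* ≈ 1,602 spools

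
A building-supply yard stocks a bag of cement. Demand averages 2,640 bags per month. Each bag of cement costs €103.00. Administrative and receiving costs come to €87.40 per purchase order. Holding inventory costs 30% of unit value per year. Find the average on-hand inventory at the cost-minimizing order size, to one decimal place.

Average inventory ≈ 211.7 bags

Annual demand D = 2,640 × 12 = 31,680.
Holding cost H = 0.30 × €103.00 = €30.9000 per unit per year.
The optimal lot size = √(2DS/H) = √(2 × 31,680 × 87.4 / 30.9) ≈ 423.33.
Average inventory = Q*/2 ≈ 423.33 / 2 = 211.667.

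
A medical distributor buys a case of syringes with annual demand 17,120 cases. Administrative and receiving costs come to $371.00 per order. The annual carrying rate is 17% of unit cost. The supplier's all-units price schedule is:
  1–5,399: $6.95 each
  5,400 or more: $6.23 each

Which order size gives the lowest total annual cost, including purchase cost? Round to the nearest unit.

Q* ≈ 5,400 cases

Holding cost per unit per year at price C is H = 0.17·C.
Evaluate total cost at each tier's feasible EOQ or, if the EOQ is below the tier, at the tier's minimum quantity.
EOQ at $6.95 = 3279.0 (feasible in tier 1): TC = 17,120×$6.95 + (17,120/3279.0)×371 + (3279.0/2)×0.17×$6.95 = $122,858.10.
EOQ at $6.23 = 3463.3 < 5400, so use break Q=5400: TC = 17,120×$6.23 + (17,120/5400.0)×371 + (5400.0/2)×0.17×$6.23 = $110,693.38.
Lowest total cost is $110,693.38 at Q = 5400.0.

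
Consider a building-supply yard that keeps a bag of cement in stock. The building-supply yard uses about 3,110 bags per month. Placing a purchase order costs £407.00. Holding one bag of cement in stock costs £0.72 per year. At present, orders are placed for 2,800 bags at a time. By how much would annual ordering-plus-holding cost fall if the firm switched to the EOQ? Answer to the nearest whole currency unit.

Annual demand D = 3,110 × 12 = 37,320.
EOQ = √(2DS/H) = √(2 × 37,320 × 407 / 0.72) ≈ 6495.56.
Cost at Q* = (D/Q*)S + (Q*/2)H = √(2DSH) ≈ £4,676.81.
Cost at Q = 2,800: (37,320/2,800)×407 + (2,800/2)×0.72 = £5,424.73 + £1,008.00 = £6,432.73.
Excess = £6,432.73 − £4,676.81 = £1,755.92.

Extra cost ≈ £1,756 per year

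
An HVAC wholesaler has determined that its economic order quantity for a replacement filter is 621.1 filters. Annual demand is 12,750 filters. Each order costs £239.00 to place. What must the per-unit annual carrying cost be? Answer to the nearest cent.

The basic EOQ model gives Q* = √(2DS/H); rearrange for the unknown.
From Q* = √(2DS/H): H = 2DS / Q*² = 2 × 12,750 × 239 / 621.1² = 15.7985.

H ≈ £15.80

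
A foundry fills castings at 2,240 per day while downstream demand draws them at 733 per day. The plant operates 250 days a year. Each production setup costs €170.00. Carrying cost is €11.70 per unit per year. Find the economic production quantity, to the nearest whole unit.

Annual demand D = 733 × 250 = 183,250.
Production build-up factor (1 − d/p) = 1 − 733/2,240 = 0.6728.
Q* = √(2DS / (H(1 − d/p))) = √(2 × 183,250 × 170 / (11.7 × 0.6728)).
= √(62,305,000 / 7.8714) ≈ 2813.429.

Q* ≈ 2,813 castings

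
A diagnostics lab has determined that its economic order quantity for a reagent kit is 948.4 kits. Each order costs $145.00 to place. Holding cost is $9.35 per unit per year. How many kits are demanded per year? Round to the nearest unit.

The basic EOQ model gives Q* = √(2DS/H); rearrange for the unknown.
From Q* = √(2DS/H): D = Q*²H / (2S) = 948.4² × 9.35 / (2 × 145) = 28999.914.

D ≈ 29,000 kits per year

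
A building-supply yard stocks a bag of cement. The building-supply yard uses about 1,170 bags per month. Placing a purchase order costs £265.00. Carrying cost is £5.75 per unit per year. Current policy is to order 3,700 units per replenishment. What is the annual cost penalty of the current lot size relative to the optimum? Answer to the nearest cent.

Extra cost ≈ £5,101.90 per year

Annual demand D = 1,170 × 12 = 14,040.
EOQ = √(2DS/H) = √(2 × 14,040 × 265 / 5.75) ≈ 1137.59.
Cost at Q* = (D/Q*)S + (Q*/2)H = √(2DSH) ≈ £6,541.17.
Cost at Q = 3,700: (14,040/3,700)×265 + (3,700/2)×5.75 = £1,005.57 + £10,637.50 = £11,643.07.
Excess = £11,643.07 − £6,541.17 = £5,101.90.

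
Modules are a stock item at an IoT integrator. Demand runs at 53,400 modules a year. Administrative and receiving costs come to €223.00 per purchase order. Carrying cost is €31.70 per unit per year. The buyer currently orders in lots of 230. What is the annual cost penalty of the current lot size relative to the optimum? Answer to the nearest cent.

Extra cost ≈ €27,943.39 per year

EOQ = √(2DS/H) = √(2 × 53,400 × 223 / 31.7) ≈ 866.78.
Cost at Q* = (D/Q*)S + (Q*/2)H = √(2DSH) ≈ €27,476.90.
Cost at Q = 230: (53,400/230)×223 + (230/2)×31.7 = €51,774.78 + €3,645.50 = €55,420.28.
Excess = €55,420.28 − €27,476.90 = €27,943.39.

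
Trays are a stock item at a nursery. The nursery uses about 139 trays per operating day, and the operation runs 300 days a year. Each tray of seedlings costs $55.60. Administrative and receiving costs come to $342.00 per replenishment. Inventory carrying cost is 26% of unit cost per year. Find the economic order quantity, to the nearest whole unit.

Q* ≈ 1,405 trays

Annual demand D = 139 × 300 = 41,700.
Holding cost H = 0.26 × $55.60 = $14.4560 per unit per year.
EOQ = √(2DS / H) = √(2 × 41,700 × 342 / 14.456).
= √(28,522,800 / 14.456) = √1,973,076.9231 ≈ 1404.663.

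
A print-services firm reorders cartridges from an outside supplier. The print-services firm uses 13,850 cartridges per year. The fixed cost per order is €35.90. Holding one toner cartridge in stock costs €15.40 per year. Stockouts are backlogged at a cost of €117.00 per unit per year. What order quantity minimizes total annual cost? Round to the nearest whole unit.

With planned backorders, Q* = √(2DS/H) · √((H+B)/B).
√(2DS/H) = √(2 × 13,850 × 35.9 / 15.4) = 254.113.
√((H+B)/B) = √((15.4+117)/117) = 1.0638.
Q* ≈ 270.320.

Q* ≈ 270 cartridges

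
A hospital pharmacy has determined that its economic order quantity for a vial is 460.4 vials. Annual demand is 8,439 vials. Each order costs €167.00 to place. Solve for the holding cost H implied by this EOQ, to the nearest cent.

H ≈ €13.30

The basic EOQ model gives Q* = √(2DS/H); rearrange for the unknown.
From Q* = √(2DS/H): H = 2DS / Q*² = 2 × 8,439 × 167 / 460.4² = 13.2974.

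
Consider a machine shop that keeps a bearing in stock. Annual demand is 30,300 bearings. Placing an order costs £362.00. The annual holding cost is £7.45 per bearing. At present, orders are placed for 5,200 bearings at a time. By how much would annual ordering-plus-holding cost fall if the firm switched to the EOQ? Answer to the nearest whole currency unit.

EOQ = √(2DS/H) = √(2 × 30,300 × 362 / 7.45) ≈ 1715.98.
Cost at Q* = (D/Q*)S + (Q*/2)H = √(2DSH) ≈ £12,784.06.
Cost at Q = 5,200: (30,300/5,200)×362 + (5,200/2)×7.45 = £2,109.35 + £19,370.00 = £21,479.35.
Excess = £21,479.35 − £12,784.06 = £8,695.29.

Extra cost ≈ £8,695 per year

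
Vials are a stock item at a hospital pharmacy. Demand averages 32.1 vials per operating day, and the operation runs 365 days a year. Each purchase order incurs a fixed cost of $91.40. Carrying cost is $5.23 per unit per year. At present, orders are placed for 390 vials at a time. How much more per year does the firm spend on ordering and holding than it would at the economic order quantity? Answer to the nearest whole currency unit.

Annual demand D = 32.1 × 365 = 11,716.5.
EOQ = √(2DS/H) = √(2 × 11,716.5 × 91.4 / 5.23) ≈ 639.94.
Cost at Q* = (D/Q*)S + (Q*/2)H = √(2DSH) ≈ $3,346.86.
Cost at Q = 390: (11,716.5/390)×91.4 + (390/2)×5.23 = $2,745.87 + $1,019.85 = $3,765.72.
Excess = $3,765.72 − $3,346.86 = $418.85.

Extra cost ≈ $419 per year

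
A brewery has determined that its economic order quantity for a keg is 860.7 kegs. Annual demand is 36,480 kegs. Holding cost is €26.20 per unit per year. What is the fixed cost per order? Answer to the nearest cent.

Invert the EOQ relation Q*² = 2DS/H.
From Q* = √(2DS/H): S = Q*²H / (2D) = 860.7² × 26.2 / (2 × 36,480) = 266.0235.

S ≈ €266.02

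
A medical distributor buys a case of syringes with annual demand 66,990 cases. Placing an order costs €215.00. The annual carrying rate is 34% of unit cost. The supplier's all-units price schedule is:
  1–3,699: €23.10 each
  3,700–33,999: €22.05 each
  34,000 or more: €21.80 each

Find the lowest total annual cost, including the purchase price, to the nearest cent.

Holding cost per unit per year at price C is H = 0.34·C.
For each price level, check whether its EOQ is feasible; otherwise the best quantity at that price is the breakpoint.
EOQ at €23.10 = 1915.1 (feasible in tier 1): TC = 66,990×€23.10 + (66,990/1915.1)×215 + (1915.1/2)×0.34×€23.10 = €1,562,510.28.
EOQ at €22.05 = 1960.2 < 3700, so use break Q=3700: TC = 66,990×€22.05 + (66,990/3700.0)×215 + (3700.0/2)×0.34×€22.05 = €1,494,891.61.
EOQ at €21.80 = 1971.4 < 34000, so use break Q=34000: TC = 66,990×€21.80 + (66,990/34000.0)×215 + (34000.0/2)×0.34×€21.80 = €1,586,809.61.
Lowest total cost among the candidates is at Q = 3700.0.

TC* ≈ €1,494,891.61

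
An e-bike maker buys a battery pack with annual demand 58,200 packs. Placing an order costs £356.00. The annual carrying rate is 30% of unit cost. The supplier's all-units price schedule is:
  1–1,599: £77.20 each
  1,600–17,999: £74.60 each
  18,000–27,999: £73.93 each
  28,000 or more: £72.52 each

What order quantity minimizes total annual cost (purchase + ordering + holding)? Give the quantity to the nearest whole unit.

Holding cost per unit per year at price C is H = 0.30·C.
Candidates are each tier's EOQ (if it falls in that tier) and each price-break quantity.
EOQ at £77.20 = 1337.6 (feasible in tier 1): TC = 58,200×£77.20 + (58,200/1337.6)×356 + (1337.6/2)×0.30×£77.20 = £4,524,019.24.
EOQ at £74.60 = 1360.7 < 1600, so use break Q=1600: TC = 58,200×£74.60 + (58,200/1600.0)×356 + (1600.0/2)×0.30×£74.60 = £4,372,573.50.
EOQ at £73.93 = 1366.9 < 18000, so use break Q=18000: TC = 58,200×£73.93 + (58,200/18000.0)×356 + (18000.0/2)×0.30×£73.93 = £4,503,488.07.
EOQ at £72.52 = 1380.1 < 28000, so use break Q=28000: TC = 58,200×£72.52 + (58,200/28000.0)×356 + (28000.0/2)×0.30×£72.52 = £4,525,987.97.
Lowest total cost is £4,372,573.50 at Q = 1600.0.

Q* ≈ 1,600 packs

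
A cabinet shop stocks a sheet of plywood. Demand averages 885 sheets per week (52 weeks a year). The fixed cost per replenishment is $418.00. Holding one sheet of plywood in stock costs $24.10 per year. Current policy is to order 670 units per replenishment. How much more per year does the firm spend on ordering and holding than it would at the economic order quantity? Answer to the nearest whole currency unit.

Annual demand D = 885 × 52 = 46,020.
EOQ = √(2DS/H) = √(2 × 46,020 × 418 / 24.1) ≈ 1263.48.
Cost at Q* = (D/Q*)S + (Q*/2)H = √(2DSH) ≈ $30,449.84.
Cost at Q = 670: (46,020/670)×418 + (670/2)×24.1 = $28,710.99 + $8,073.50 = $36,784.49.
Excess = $36,784.49 − $30,449.84 = $6,334.65.

Extra cost ≈ $6,335 per year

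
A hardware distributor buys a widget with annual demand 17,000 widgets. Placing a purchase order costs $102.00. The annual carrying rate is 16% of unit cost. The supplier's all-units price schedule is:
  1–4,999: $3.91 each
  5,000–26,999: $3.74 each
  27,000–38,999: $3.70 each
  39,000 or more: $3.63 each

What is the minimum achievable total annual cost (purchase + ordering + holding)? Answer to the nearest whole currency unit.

TC* ≈ $65,423

Holding cost per unit per year at price C is H = 0.16·C.
For each price level, check whether its EOQ is feasible; otherwise the best quantity at that price is the breakpoint.
EOQ at $3.91 = 2354.5 (feasible in tier 1): TC = 17,000×$3.91 + (17,000/2354.5)×102 + (2354.5/2)×0.16×$3.91 = $67,942.95.
EOQ at $3.74 = 2407.4 < 5000, so use break Q=5000: TC = 17,000×$3.74 + (17,000/5000.0)×102 + (5000.0/2)×0.16×$3.74 = $65,422.80.
EOQ at $3.70 = 2420.4 < 27000, so use break Q=27000: TC = 17,000×$3.70 + (17,000/27000.0)×102 + (27000.0/2)×0.16×$3.70 = $70,956.22.
EOQ at $3.63 = 2443.6 < 39000, so use break Q=39000: TC = 17,000×$3.63 + (17,000/39000.0)×102 + (39000.0/2)×0.16×$3.63 = $73,080.06.
Lowest total cost among the candidates is at Q = 5000.0.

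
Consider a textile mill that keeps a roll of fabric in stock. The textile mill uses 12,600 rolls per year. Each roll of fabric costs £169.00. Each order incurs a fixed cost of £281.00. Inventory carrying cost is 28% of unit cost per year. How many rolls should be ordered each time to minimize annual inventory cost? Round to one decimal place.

Holding cost H = 0.28 × £169.00 = £47.3200 per unit per year.
EOQ = √(2DS / H) = √(2 × 12,600 × 281 / 47.32).
= √(7,081,200 / 47.32) = √149,644.9704 ≈ 386.840.

Q* ≈ 386.8 rolls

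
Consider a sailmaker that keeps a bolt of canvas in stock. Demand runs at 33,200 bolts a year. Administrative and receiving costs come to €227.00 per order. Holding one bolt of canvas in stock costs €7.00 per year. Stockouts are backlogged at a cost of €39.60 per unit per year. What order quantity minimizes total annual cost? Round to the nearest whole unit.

Q* ≈ 1,592 bolts

With planned backorders, Q* = √(2DS/H) · √((H+B)/B).
√(2DS/H) = √(2 × 33,200 × 227 / 7) = 1467.398.
√((H+B)/B) = √((7+39.6)/39.6) = 1.0848.
Q* ≈ 1591.818.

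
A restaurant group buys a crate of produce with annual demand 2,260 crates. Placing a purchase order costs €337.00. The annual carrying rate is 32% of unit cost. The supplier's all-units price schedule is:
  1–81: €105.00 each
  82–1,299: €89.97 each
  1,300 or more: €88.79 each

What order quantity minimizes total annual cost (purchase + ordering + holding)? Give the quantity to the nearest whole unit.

Q* ≈ 230 crates

Holding cost per unit per year at price C is H = 0.32·C.
Evaluate total cost at each tier's feasible EOQ or, if the EOQ is below the tier, at the tier's minimum quantity.
Tier 1 (€105.00): EOQ = 212.9 exceeds tier's upper bound 81, so this tier is dominated.
EOQ at €89.97 = 230.0 (feasible in tier 2): TC = 2,260×€89.97 + (2,260/230.0)×337 + (230.0/2)×0.32×€89.97 = €209,954.49.
EOQ at €88.79 = 231.5 < 1300, so use break Q=1300: TC = 2,260×€88.79 + (2,260/1300.0)×337 + (1300.0/2)×0.32×€88.79 = €219,719.58.
Lowest total cost is €209,954.49 at Q = 230.0.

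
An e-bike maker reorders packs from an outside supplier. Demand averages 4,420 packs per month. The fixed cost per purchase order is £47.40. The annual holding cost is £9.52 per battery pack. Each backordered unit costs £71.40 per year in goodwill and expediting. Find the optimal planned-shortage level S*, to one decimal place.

Annual demand D = 4,420 × 12 = 53,040.
With planned backorders, Q* = √(2DS/H) · √((H+B)/B).
√(2DS/H) = √(2 × 53,040 × 47.4 / 9.52) = 726.754.
√((H+B)/B) = √((9.52+71.4)/71.4) = 1.0646.
Q* ≈ 773.689.
S* = Q* · H/(H+B) = 773.689 × 9.52/80.92 ≈ 91.022.

S* ≈ 91.0 packs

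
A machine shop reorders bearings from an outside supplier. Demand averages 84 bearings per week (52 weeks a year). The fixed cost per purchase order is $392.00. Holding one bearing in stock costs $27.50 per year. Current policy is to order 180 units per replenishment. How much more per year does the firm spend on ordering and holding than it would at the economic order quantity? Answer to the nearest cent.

Annual demand D = 84 × 52 = 4,368.
EOQ = √(2DS/H) = √(2 × 4,368 × 392 / 27.5) ≈ 352.88.
Cost at Q* = (D/Q*)S + (Q*/2)H = √(2DSH) ≈ $9,704.33.
Cost at Q = 180: (4,368/180)×392 + (180/2)×27.5 = $9,512.53 + $2,475.00 = $11,987.53.
Excess = $11,987.53 − $9,704.33 = $2,283.20.

Extra cost ≈ $2,283.20 per year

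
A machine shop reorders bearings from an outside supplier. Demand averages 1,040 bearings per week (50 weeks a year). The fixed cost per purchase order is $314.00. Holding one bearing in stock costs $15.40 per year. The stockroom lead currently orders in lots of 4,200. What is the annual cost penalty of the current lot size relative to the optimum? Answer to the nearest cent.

Annual demand D = 1,040 × 50 = 52,000.
EOQ = √(2DS/H) = √(2 × 52,000 × 314 / 15.4) ≈ 1456.20.
Cost at Q* = (D/Q*)S + (Q*/2)H = √(2DSH) ≈ $22,425.49.
Cost at Q = 4,200: (52,000/4,200)×314 + (4,200/2)×15.4 = $3,887.62 + $32,340.00 = $36,227.62.
Excess = $36,227.62 − $22,425.49 = $13,802.13.

Extra cost ≈ $13,802.13 per year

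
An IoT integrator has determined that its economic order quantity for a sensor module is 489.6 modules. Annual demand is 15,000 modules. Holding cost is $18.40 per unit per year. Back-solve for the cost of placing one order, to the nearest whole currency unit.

S ≈ $147

The basic EOQ model gives Q* = √(2DS/H); rearrange for the unknown.
From Q* = √(2DS/H): S = Q*²H / (2D) = 489.6² × 18.4 / (2 × 15,000) = 147.0210.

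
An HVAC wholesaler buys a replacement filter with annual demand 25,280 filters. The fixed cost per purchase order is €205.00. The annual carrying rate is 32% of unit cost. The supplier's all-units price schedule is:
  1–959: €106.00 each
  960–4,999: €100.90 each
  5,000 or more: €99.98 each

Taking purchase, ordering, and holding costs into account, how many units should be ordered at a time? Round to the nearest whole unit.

Holding cost per unit per year at price C is H = 0.32·C.
For each price level, check whether its EOQ is feasible; otherwise the best quantity at that price is the breakpoint.
EOQ at €106.00 = 552.8 (feasible in tier 1): TC = 25,280×€106.00 + (25,280/552.8)×205 + (552.8/2)×0.32×€106.00 = €2,698,430.31.
EOQ at €100.90 = 566.6 < 960, so use break Q=960: TC = 25,280×€100.90 + (25,280/960.0)×205 + (960.0/2)×0.32×€100.90 = €2,571,648.57.
EOQ at €99.98 = 569.2 < 5000, so use break Q=5000: TC = 25,280×€99.98 + (25,280/5000.0)×205 + (5000.0/2)×0.32×€99.98 = €2,608,514.88.
Lowest total cost is €2,571,648.57 at Q = 960.0.

Q* ≈ 960 filters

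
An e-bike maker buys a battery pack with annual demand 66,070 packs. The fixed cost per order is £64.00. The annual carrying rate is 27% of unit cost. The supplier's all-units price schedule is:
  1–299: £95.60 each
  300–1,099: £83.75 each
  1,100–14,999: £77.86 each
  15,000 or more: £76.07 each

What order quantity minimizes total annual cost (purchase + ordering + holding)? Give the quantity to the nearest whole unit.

Q* ≈ 1,100 packs

Holding cost per unit per year at price C is H = 0.27·C.
For each price level, check whether its EOQ is feasible; otherwise the best quantity at that price is the breakpoint.
Tier 1 (£95.60): EOQ = 572.4 exceeds tier's upper bound 299, so this tier is dominated.
EOQ at £83.75 = 611.6 (feasible in tier 2): TC = 66,070×£83.75 + (66,070/611.6)×64 + (611.6/2)×0.27×£83.75 = £5,547,191.20.
EOQ at £77.86 = 634.3 < 1100, so use break Q=1100: TC = 66,070×£77.86 + (66,070/1100.0)×64 + (1100.0/2)×0.27×£77.86 = £5,159,616.48.
EOQ at £76.07 = 641.7 < 15000, so use break Q=15000: TC = 66,070×£76.07 + (66,070/15000.0)×64 + (15000.0/2)×0.27×£76.07 = £5,180,268.55.
Lowest total cost is £5,159,616.48 at Q = 1100.0.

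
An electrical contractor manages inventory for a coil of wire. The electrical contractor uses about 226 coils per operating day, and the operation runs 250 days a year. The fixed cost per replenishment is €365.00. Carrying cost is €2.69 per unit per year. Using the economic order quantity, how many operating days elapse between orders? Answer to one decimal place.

T ≈ 17.3 days

Annual demand D = 226 × 250 = 56,500.
EOQ = √(2DS/H) = √(2 × 56,500 × 365 / 2.69) ≈ 3915.70.
Cycle time = Q*/D × 250 = 3915.70 / 56,500 × 250 ≈ 17.326 days.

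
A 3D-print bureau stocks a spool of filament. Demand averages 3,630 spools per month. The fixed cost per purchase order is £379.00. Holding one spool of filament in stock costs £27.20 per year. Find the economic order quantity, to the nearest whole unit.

Q* ≈ 1,102 spools

Annual demand D = 3,630 × 12 = 43,560.
EOQ = √(2DS / H) = √(2 × 43,560 × 379 / 27.2).
= √(33,018,480 / 27.2) = √1,213,914.7059 ≈ 1101.778.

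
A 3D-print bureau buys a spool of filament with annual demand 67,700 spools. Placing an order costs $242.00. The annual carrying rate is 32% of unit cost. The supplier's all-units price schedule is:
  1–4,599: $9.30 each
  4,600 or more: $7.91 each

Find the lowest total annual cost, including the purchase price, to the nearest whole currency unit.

Holding cost per unit per year at price C is H = 0.32·C.
For each price level, check whether its EOQ is feasible; otherwise the best quantity at that price is the breakpoint.
EOQ at $9.30 = 3318.2 (feasible in tier 1): TC = 67,700×$9.30 + (67,700/3318.2)×242 + (3318.2/2)×0.32×$9.30 = $639,484.92.
EOQ at $7.91 = 3597.9 < 4600, so use break Q=4600: TC = 67,700×$7.91 + (67,700/4600.0)×242 + (4600.0/2)×0.32×$7.91 = $544,890.37.
Lowest total cost among the candidates is at Q = 4600.0.

TC* ≈ $544,890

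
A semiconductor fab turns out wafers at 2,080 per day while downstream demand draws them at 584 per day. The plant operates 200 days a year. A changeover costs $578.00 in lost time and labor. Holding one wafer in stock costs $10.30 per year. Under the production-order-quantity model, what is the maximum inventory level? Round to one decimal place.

I_max ≈ 3,070.5 wafers

Annual demand D = 584 × 200 = 116,800.
Production build-up factor (1 − d/p) = 1 − 584/2,080 = 0.7192.
Q* = √(2DS / (H(1 − d/p))) = √(2 × 116,800 × 578 / (10.3 × 0.7192)).
= √(135,020,800 / 7.4081) ≈ 4269.211.
Maximum inventory = Q*(1 − d/p) = 4269.211 × 0.7192 ≈ 3070.548.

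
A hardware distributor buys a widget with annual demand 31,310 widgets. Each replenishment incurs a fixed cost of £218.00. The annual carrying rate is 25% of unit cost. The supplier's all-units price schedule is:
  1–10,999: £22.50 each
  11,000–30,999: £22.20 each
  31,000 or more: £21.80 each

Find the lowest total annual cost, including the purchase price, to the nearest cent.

TC* ≈ £713,237.86

Holding cost per unit per year at price C is H = 0.25·C.
Candidates are each tier's EOQ (if it falls in that tier) and each price-break quantity.
EOQ at £22.50 = 1557.8 (feasible in tier 1): TC = 31,310×£22.50 + (31,310/1557.8)×218 + (1557.8/2)×0.25×£22.50 = £713,237.86.
EOQ at £22.20 = 1568.3 < 11000, so use break Q=11000: TC = 31,310×£22.20 + (31,310/11000.0)×218 + (11000.0/2)×0.25×£22.20 = £726,227.51.
EOQ at £21.80 = 1582.7 < 31000, so use break Q=31000: TC = 31,310×£21.80 + (31,310/31000.0)×218 + (31000.0/2)×0.25×£21.80 = £767,253.18.
Lowest total cost among the candidates is at Q = 1557.8.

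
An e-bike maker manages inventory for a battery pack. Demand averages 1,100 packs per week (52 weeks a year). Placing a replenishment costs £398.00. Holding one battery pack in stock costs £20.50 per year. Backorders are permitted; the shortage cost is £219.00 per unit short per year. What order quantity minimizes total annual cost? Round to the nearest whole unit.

Annual demand D = 1,100 × 52 = 57,200.
With planned backorders, Q* = √(2DS/H) · √((H+B)/B).
√(2DS/H) = √(2 × 57,200 × 398 / 20.5) = 1490.313.
√((H+B)/B) = √((20.5+219)/219) = 1.0458.
Q* ≈ 1558.505.

Q* ≈ 1,559 packs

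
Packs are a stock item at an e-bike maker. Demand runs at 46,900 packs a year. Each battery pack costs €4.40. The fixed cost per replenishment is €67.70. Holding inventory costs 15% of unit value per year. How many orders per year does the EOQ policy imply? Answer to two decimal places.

Holding cost H = 0.15 × €4.40 = €0.6600 per unit per year.
EOQ = √(2DS/H) = √(2 × 46,900 × 67.7 / 0.66) ≈ 3101.87.
Orders per year = D / Q* = 46,900 / 3101.87 ≈ 15.120.

N ≈ 15.12 orders per year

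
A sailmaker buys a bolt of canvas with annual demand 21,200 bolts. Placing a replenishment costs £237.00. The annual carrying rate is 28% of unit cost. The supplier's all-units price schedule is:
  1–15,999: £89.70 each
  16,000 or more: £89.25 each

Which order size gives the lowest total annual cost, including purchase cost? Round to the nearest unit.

Q* ≈ 633 bolts

Holding cost per unit per year at price C is H = 0.28·C.
For each price level, check whether its EOQ is feasible; otherwise the best quantity at that price is the breakpoint.
EOQ at £89.70 = 632.5 (feasible in tier 1): TC = 21,200×£89.70 + (21,200/632.5)×237 + (632.5/2)×0.28×£89.70 = £1,917,526.65.
EOQ at £89.25 = 634.1 < 16000, so use break Q=16000: TC = 21,200×£89.25 + (21,200/16000.0)×237 + (16000.0/2)×0.28×£89.25 = £2,092,334.02.
Lowest total cost is £1,917,526.65 at Q = 632.5.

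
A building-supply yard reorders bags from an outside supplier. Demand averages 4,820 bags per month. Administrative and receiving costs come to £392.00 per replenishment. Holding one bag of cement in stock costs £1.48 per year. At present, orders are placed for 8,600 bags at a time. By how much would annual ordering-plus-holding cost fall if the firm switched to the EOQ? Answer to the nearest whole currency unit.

Extra cost ≈ £808 per year

Annual demand D = 4,820 × 12 = 57,840.
EOQ = √(2DS/H) = √(2 × 57,840 × 392 / 1.48) ≈ 5535.30.
Cost at Q* = (D/Q*)S + (Q*/2)H = √(2DSH) ≈ £8,192.25.
Cost at Q = 8,600: (57,840/8,600)×392 + (8,600/2)×1.48 = £2,636.43 + £6,364.00 = £9,000.43.
Excess = £9,000.43 − £8,192.25 = £808.18.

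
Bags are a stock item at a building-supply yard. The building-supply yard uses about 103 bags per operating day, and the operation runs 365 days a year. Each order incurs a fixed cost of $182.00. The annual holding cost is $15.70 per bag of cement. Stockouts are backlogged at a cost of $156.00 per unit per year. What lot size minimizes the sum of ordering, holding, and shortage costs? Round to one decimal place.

Annual demand D = 103 × 365 = 37,595.
With planned backorders, Q* = √(2DS/H) · √((H+B)/B).
√(2DS/H) = √(2 × 37,595 × 182 / 15.7) = 933.611.
√((H+B)/B) = √((15.7+156)/156) = 1.0491.
Q* ≈ 979.465.

Q* ≈ 979.5 bags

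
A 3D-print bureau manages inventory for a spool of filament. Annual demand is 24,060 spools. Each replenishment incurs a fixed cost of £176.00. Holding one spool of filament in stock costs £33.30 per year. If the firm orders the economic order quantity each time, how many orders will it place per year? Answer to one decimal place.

N ≈ 47.7 orders per year

EOQ = √(2DS/H) = √(2 × 24,060 × 176 / 33.3) ≈ 504.31.
Orders per year = D / Q* = 24,060 / 504.31 ≈ 47.709.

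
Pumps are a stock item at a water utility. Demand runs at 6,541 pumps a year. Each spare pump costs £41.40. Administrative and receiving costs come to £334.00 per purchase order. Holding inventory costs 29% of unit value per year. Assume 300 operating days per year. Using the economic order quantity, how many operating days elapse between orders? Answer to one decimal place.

T ≈ 27.7 days

Holding cost H = 0.29 × £41.40 = £12.0060 per unit per year.
The optimal lot size = √(2DS/H) = √(2 × 6,541 × 334 / 12.006) ≈ 603.27.
Cycle time = Q*/D × 300 = 603.27 / 6,541 × 300 ≈ 27.669 days.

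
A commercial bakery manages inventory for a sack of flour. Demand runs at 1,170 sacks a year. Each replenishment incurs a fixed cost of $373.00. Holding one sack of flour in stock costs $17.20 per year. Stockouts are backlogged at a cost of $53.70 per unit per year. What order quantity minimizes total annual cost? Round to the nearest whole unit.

Q* ≈ 259 sacks

With planned backorders, Q* = √(2DS/H) · √((H+B)/B).
√(2DS/H) = √(2 × 1,170 × 373 / 17.2) = 225.267.
√((H+B)/B) = √((17.2+53.7)/53.7) = 1.1490.
Q* ≈ 258.842.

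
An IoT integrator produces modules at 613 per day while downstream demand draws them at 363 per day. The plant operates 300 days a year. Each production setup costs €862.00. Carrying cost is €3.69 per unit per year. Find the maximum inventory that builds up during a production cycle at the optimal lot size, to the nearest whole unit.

I_max ≈ 4,555 modules

Annual demand D = 363 × 300 = 108,900.
Production build-up factor (1 − d/p) = 1 − 363/613 = 0.4078.
Q* = √(2DS / (H(1 − d/p))) = √(2 × 108,900 × 862 / (3.69 × 0.4078)).
= √(187,743,600 / 1.5049) ≈ 11169.394.
Maximum inventory = Q*(1 − d/p) = 11169.394 × 0.4078 ≈ 4555.218.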